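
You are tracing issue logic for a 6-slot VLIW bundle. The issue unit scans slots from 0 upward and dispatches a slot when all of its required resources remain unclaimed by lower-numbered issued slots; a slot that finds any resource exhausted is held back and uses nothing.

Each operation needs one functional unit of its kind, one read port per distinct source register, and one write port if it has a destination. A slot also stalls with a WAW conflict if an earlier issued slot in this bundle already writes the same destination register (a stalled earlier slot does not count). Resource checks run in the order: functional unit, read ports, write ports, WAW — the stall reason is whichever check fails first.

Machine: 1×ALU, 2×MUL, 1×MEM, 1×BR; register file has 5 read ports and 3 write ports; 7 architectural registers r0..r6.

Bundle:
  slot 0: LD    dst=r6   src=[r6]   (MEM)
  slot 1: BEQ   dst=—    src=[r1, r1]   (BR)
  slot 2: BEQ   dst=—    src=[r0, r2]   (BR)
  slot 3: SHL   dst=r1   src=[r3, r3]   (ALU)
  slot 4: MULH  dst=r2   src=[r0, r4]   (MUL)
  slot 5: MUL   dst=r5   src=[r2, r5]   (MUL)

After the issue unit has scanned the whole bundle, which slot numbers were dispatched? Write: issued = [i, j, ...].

slot 0 (MEM): ISSUE — free A1,Mu2,Ld0,B1 rp4 wp2
slot 1 (BR): ISSUE — free A1,Mu2,Ld0,B0 rp3 wp2
slot 2 (BR): stall FU — free A1,Mu2,Ld0,B0 rp3 wp2
slot 3 (ALU): ISSUE — free A0,Mu2,Ld0,B0 rp2 wp1
slot 4 (MUL): ISSUE — free A0,Mu1,Ld0,B0 rp0 wp0
slot 5 (MUL): stall RD_PORT — free A0,Mu1,Ld0,B0 rp0 wp0

issued = [0, 1, 3, 4]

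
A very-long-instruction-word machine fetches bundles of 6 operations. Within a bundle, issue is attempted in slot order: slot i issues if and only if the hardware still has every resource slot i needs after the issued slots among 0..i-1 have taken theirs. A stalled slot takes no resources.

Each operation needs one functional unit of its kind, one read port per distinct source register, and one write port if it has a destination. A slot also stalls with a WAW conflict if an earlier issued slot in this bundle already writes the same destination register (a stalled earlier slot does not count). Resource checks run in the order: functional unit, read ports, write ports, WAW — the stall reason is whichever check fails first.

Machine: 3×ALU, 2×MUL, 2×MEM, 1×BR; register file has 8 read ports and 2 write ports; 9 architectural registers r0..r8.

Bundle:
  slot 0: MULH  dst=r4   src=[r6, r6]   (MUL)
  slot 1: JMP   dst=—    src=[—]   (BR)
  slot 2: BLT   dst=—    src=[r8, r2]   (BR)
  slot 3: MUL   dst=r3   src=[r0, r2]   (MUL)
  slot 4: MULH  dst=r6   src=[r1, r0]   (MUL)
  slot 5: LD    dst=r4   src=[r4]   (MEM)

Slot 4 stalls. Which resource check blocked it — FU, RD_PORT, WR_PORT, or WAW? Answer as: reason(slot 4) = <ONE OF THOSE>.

(0) want 1×MUL +1rd +1wr — yes → AL3|MU1|ME2|BR1|rd7|wr1
(1) want 1×BR +0rd +0wr — yes → AL3|MU1|ME2|BR0|rd7|wr1
(2) want 1×BR +2rd +0wr — FU → AL3|MU1|ME2|BR0|rd7|wr1
(3) want 1×MUL +2rd +1wr — yes → AL3|MU0|ME2|BR0|rd5|wr0
(4) want 1×MUL +2rd +1wr — FU → AL3|MU0|ME2|BR0|rd5|wr0
(5) want 1×MEM +1rd +1wr — WR_PORT → AL3|MU0|ME2|BR0|rd5|wr0

reason(slot 4) = FU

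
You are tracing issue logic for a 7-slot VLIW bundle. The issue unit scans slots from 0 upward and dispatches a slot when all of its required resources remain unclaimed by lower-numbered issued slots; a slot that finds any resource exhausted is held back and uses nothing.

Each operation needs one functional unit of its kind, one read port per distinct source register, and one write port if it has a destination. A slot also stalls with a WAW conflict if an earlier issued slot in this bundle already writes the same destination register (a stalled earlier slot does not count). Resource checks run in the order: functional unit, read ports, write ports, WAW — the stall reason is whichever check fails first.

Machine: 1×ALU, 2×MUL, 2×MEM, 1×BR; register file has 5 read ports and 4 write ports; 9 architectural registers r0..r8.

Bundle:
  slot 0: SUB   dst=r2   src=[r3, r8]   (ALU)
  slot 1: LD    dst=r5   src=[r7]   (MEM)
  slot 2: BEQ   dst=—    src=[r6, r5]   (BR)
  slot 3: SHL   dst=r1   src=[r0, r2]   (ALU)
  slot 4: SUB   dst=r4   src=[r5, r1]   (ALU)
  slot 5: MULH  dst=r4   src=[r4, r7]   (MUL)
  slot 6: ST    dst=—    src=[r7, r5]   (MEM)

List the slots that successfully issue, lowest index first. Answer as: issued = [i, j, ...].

(0) want 1×ALU +2rd +1wr — yes → AL0|MU2|ME2|BR1|rd3|wr3
(1) want 1×MEM +1rd +1wr — yes → AL0|MU2|ME1|BR1|rd2|wr2
(2) want 1×BR +2rd +0wr — yes → AL0|MU2|ME1|BR0|rd0|wr2
(3) want 1×ALU +2rd +1wr — FU → AL0|MU2|ME1|BR0|rd0|wr2
(4) want 1×ALU +2rd +1wr — FU → AL0|MU2|ME1|BR0|rd0|wr2
(5) want 1×MUL +2rd +1wr — RD_PORT → AL0|MU2|ME1|BR0|rd0|wr2
(6) want 1×MEM +2rd +0wr — RD_PORT → AL0|MU2|ME1|BR0|rd0|wr2

issued = [0, 1, 2]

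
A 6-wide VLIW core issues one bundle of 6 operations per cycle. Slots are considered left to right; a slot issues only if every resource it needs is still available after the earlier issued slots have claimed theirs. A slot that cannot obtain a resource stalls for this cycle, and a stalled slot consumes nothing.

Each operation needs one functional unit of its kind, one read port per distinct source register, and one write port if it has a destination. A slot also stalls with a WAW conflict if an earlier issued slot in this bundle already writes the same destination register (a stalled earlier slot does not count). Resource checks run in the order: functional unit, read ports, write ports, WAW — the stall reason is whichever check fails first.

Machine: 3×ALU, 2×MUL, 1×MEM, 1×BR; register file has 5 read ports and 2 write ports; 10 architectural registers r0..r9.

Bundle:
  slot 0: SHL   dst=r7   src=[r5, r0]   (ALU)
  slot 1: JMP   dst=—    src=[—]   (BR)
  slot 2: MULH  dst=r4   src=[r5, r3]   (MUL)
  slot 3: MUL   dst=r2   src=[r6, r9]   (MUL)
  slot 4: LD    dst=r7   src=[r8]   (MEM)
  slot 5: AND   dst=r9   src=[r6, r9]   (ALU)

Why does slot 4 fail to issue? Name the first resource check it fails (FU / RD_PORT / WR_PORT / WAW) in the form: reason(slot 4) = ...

  0. ALU→r7 ⇒ go  {2A/2Mu/1Ld/1B | 3r 1w}
  1. BR ⇒ go  {2A/2Mu/1Ld/0B | 3r 1w}
  2. MUL→r4 ⇒ go  {2A/1Mu/1Ld/0B | 1r 0w}
  3. MUL→r2 ⇒ no(RD_PORT)  {2A/1Mu/1Ld/0B | 1r 0w}
  4. MEM→r7 ⇒ no(WR_PORT)  {2A/1Mu/1Ld/0B | 1r 0w}
  5. ALU→r9 ⇒ no(RD_PORT)  {2A/1Mu/1Ld/0B | 1r 0w}

reason(slot 4) = WR_PORT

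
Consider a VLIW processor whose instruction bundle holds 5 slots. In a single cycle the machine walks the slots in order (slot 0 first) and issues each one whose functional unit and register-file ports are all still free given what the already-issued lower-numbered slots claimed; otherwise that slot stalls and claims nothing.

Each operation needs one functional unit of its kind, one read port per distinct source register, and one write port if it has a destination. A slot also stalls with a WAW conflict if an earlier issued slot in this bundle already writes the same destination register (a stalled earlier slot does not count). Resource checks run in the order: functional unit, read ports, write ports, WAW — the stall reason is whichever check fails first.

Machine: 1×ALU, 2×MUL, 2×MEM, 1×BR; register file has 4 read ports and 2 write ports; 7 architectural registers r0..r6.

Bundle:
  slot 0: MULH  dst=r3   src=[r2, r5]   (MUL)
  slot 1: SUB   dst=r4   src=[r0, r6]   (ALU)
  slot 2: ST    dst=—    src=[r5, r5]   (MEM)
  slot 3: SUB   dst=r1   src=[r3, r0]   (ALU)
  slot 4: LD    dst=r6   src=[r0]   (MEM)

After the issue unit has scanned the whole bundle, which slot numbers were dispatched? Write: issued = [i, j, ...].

issued = [0, 1]

  0. MUL→r3 ⇒ go  {1A/1Mu/2Ld/1B | 2r 1w}
  1. ALU→r4 ⇒ go  {0A/1Mu/2Ld/1B | 0r 0w}
  2. MEM ⇒ no(RD_PORT)  {0A/1Mu/2Ld/1B | 0r 0w}
  3. ALU→r1 ⇒ no(FU)  {0A/1Mu/2Ld/1B | 0r 0w}
  4. MEM→r6 ⇒ no(RD_PORT)  {0A/1Mu/2Ld/1B | 0r 0w}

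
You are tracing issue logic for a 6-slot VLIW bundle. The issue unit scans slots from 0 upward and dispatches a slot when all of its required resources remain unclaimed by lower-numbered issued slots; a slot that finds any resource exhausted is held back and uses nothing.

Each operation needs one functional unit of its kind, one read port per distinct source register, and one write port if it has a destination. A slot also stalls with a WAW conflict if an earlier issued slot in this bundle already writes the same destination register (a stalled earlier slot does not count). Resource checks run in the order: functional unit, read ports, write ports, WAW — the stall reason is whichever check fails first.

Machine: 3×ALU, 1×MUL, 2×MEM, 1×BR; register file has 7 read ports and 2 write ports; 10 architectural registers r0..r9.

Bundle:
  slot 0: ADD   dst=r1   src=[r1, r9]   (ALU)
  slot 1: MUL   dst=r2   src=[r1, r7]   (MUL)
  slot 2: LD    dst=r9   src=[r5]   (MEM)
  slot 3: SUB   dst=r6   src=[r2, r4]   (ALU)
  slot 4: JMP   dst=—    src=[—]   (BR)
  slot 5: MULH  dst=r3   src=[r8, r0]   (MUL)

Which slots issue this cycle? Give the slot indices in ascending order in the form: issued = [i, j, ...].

#0 ALU src=r1,r9 dispatched  <A:2 Mu:1 Ld:2 B:1 rd:5 wr:1>
#1 MUL src=r1,r7 dispatched  <A:2 Mu:0 Ld:2 B:1 rd:3 wr:0>
#2 MEM src=r5 held:WR_PORT  <A:2 Mu:0 Ld:2 B:1 rd:3 wr:0>
#3 ALU src=r2,r4 held:WR_PORT  <A:2 Mu:0 Ld:2 B:1 rd:3 wr:0>
#4 BR src=- dispatched  <A:2 Mu:0 Ld:2 B:0 rd:3 wr:0>
#5 MUL src=r8,r0 held:FU  <A:2 Mu:0 Ld:2 B:0 rd:3 wr:0>

issued = [0, 1, 4]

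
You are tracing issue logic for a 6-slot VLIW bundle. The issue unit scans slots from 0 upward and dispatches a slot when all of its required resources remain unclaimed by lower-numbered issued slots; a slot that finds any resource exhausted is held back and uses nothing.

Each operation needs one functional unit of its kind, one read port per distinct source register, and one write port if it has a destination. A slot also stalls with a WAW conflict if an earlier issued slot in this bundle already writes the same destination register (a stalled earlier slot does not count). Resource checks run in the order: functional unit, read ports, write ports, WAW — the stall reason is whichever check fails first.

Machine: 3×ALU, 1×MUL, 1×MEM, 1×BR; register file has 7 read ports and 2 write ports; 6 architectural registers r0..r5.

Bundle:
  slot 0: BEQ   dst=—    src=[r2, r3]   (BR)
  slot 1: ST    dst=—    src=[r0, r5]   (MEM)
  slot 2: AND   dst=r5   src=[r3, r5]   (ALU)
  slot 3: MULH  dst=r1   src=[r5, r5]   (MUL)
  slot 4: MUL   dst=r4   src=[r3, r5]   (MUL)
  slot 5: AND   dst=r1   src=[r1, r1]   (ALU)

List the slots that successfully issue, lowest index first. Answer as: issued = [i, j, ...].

#0 BR src=r2,r3 dispatched  <A:3 Mu:1 Ld:1 B:0 rd:5 wr:2>
#1 MEM src=r0,r5 dispatched  <A:3 Mu:1 Ld:0 B:0 rd:3 wr:2>
#2 ALU src=r3,r5 dispatched  <A:2 Mu:1 Ld:0 B:0 rd:1 wr:1>
#3 MUL src=r5,r5 dispatched  <A:2 Mu:0 Ld:0 B:0 rd:0 wr:0>
#4 MUL src=r3,r5 held:FU  <A:2 Mu:0 Ld:0 B:0 rd:0 wr:0>
#5 ALU src=r1,r1 held:RD_PORT  <A:2 Mu:0 Ld:0 B:0 rd:0 wr:0>

issued = [0, 1, 2, 3]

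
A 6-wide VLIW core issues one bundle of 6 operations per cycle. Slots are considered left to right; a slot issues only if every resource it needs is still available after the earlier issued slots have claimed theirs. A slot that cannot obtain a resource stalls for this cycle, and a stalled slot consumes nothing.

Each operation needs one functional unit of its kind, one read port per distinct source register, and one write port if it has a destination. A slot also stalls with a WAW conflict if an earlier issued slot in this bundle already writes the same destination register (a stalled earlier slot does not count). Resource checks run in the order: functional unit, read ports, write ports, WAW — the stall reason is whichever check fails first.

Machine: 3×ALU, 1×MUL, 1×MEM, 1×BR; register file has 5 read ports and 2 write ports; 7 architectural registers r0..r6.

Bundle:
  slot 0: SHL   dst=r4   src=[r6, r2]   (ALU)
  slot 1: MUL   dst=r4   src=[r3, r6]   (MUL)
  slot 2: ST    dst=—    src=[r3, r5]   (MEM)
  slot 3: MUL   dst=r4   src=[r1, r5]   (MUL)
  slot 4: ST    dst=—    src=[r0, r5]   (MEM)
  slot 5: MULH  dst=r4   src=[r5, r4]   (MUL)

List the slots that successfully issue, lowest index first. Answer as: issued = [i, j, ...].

slot 0 (ALU): ISSUE — free A2,Mu1,Ld1,B1 rp3 wp1
slot 1 (MUL): stall WAW — free A2,Mu1,Ld1,B1 rp3 wp1
slot 2 (MEM): ISSUE — free A2,Mu1,Ld0,B1 rp1 wp1
slot 3 (MUL): stall RD_PORT — free A2,Mu1,Ld0,B1 rp1 wp1
slot 4 (MEM): stall FU — free A2,Mu1,Ld0,B1 rp1 wp1
slot 5 (MUL): stall RD_PORT — free A2,Mu1,Ld0,B1 rp1 wp1

issued = [0, 2]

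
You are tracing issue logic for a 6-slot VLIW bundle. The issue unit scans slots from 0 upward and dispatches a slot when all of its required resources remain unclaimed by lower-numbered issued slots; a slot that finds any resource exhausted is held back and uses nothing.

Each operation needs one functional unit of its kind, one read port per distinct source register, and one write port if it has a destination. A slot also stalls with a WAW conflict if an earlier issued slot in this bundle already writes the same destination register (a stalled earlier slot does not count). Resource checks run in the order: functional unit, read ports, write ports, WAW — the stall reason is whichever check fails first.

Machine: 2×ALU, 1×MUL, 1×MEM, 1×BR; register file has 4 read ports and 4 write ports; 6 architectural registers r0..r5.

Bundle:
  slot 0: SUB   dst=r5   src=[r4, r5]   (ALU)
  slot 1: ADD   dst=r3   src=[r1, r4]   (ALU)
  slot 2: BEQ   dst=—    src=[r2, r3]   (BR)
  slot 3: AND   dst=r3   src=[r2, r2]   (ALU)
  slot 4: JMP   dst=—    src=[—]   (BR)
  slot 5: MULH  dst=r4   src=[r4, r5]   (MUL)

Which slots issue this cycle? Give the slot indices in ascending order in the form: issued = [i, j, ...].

slot 0 (ALU): ISSUE — free A1,Mu1,Ld1,B1 rp2 wp3
slot 1 (ALU): ISSUE — free A0,Mu1,Ld1,B1 rp0 wp2
slot 2 (BR): stall RD_PORT — free A0,Mu1,Ld1,B1 rp0 wp2
slot 3 (ALU): stall FU — free A0,Mu1,Ld1,B1 rp0 wp2
slot 4 (BR): ISSUE — free A0,Mu1,Ld1,B0 rp0 wp2
slot 5 (MUL): stall RD_PORT — free A0,Mu1,Ld1,B0 rp0 wp2

issued = [0, 1, 4]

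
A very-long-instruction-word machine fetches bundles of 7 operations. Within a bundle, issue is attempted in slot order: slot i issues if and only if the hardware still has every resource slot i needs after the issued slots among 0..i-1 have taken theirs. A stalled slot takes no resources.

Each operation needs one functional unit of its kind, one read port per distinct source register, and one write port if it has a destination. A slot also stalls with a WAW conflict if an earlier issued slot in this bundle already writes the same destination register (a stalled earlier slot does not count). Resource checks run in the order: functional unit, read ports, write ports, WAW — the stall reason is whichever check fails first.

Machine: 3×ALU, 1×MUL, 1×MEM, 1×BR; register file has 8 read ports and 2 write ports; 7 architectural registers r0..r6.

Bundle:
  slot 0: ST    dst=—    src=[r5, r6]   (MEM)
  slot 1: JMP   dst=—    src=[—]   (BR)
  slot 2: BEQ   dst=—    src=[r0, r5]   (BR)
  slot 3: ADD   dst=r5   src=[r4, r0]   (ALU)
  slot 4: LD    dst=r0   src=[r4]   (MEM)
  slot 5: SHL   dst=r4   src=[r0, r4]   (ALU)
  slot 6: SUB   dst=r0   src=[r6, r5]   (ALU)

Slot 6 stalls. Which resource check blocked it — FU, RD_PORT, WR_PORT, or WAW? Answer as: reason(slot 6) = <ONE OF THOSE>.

[0] MEM needs rd=2 wr=0: ok; after: ALU=3 MUL=1 MEM=0 BR=1, R=6, W=2
[1] BR needs rd=0 wr=0: ok; after: ALU=3 MUL=1 MEM=0 BR=0, R=6, W=2
[2] BR needs rd=2 wr=0: FU; after: ALU=3 MUL=1 MEM=0 BR=0, R=6, W=2
[3] ALU needs rd=2 wr=1: ok; after: ALU=2 MUL=1 MEM=0 BR=0, R=4, W=1
[4] MEM needs rd=1 wr=1: FU; after: ALU=2 MUL=1 MEM=0 BR=0, R=4, W=1
[5] ALU needs rd=2 wr=1: ok; after: ALU=1 MUL=1 MEM=0 BR=0, R=2, W=0
[6] ALU needs rd=2 wr=1: WR_PORT; after: ALU=1 MUL=1 MEM=0 BR=0, R=2, W=0

reason(slot 6) = WR_PORT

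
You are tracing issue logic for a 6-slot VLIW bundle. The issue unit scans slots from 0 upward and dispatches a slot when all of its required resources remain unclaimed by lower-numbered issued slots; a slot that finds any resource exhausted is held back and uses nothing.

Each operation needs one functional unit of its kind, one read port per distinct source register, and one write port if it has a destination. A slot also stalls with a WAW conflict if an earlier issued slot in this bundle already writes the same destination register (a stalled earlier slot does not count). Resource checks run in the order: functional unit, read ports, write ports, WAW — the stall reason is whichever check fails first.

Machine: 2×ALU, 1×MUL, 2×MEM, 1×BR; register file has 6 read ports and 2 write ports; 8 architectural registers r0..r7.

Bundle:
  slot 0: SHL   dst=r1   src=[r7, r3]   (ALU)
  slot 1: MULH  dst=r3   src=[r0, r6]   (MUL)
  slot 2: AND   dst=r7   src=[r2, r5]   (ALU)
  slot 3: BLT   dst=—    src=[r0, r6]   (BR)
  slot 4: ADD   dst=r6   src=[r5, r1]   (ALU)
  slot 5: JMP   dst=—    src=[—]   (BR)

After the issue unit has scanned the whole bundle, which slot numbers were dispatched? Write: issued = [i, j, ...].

[0] ALU needs rd=2 wr=1: ok; after: ALU=1 MUL=1 MEM=2 BR=1, R=4, W=1
[1] MUL needs rd=2 wr=1: ok; after: ALU=1 MUL=0 MEM=2 BR=1, R=2, W=0
[2] ALU needs rd=2 wr=1: WR_PORT; after: ALU=1 MUL=0 MEM=2 BR=1, R=2, W=0
[3] BR needs rd=2 wr=0: ok; after: ALU=1 MUL=0 MEM=2 BR=0, R=0, W=0
[4] ALU needs rd=2 wr=1: RD_PORT; after: ALU=1 MUL=0 MEM=2 BR=0, R=0, W=0
[5] BR needs rd=0 wr=0: FU; after: ALU=1 MUL=0 MEM=2 BR=0, R=0, W=0

issued = [0, 1, 3]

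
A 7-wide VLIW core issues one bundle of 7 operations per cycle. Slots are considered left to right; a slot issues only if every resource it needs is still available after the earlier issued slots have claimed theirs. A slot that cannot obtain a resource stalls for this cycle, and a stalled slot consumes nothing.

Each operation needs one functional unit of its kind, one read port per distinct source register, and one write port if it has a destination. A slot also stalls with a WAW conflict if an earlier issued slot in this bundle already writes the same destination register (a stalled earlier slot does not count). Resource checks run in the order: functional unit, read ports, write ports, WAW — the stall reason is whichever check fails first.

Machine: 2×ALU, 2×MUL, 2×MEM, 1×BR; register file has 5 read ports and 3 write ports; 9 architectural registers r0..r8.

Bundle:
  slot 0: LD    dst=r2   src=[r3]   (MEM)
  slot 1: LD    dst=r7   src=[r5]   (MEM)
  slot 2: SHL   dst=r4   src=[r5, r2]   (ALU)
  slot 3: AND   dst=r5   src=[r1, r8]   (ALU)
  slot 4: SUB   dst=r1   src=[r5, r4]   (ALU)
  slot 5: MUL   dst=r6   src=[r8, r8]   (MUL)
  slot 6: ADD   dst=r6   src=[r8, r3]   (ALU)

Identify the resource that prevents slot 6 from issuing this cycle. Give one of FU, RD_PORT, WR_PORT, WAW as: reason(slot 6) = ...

reason(slot 6) = RD_PORT

#0 MEM src=r3 dispatched  <A:2 Mu:2 Ld:1 B:1 rd:4 wr:2>
#1 MEM src=r5 dispatched  <A:2 Mu:2 Ld:0 B:1 rd:3 wr:1>
#2 ALU src=r5,r2 dispatched  <A:1 Mu:2 Ld:0 B:1 rd:1 wr:0>
#3 ALU src=r1,r8 held:RD_PORT  <A:1 Mu:2 Ld:0 B:1 rd:1 wr:0>
#4 ALU src=r5,r4 held:RD_PORT  <A:1 Mu:2 Ld:0 B:1 rd:1 wr:0>
#5 MUL src=r8,r8 held:WR_PORT  <A:1 Mu:2 Ld:0 B:1 rd:1 wr:0>
#6 ALU src=r8,r3 held:RD_PORT  <A:1 Mu:2 Ld:0 B:1 rd:1 wr:0>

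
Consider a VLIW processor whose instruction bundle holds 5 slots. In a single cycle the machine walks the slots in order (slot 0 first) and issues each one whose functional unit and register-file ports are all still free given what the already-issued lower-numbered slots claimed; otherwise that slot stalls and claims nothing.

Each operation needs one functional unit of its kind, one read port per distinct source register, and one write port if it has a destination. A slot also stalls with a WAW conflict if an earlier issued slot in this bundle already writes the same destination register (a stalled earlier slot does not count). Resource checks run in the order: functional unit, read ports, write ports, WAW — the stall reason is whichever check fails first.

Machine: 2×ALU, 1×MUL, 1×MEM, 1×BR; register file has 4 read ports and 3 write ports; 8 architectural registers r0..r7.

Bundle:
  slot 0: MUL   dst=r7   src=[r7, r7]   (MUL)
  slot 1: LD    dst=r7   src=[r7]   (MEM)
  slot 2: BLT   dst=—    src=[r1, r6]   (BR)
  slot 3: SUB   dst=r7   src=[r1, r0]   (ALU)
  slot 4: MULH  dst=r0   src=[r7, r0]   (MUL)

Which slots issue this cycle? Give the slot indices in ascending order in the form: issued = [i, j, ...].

#0 MUL src=r7,r7 dispatched  <A:2 Mu:0 Ld:1 B:1 rd:3 wr:2>
#1 MEM src=r7 held:WAW  <A:2 Mu:0 Ld:1 B:1 rd:3 wr:2>
#2 BR src=r1,r6 dispatched  <A:2 Mu:0 Ld:1 B:0 rd:1 wr:2>
#3 ALU src=r1,r0 held:RD_PORT  <A:2 Mu:0 Ld:1 B:0 rd:1 wr:2>
#4 MUL src=r7,r0 held:FU  <A:2 Mu:0 Ld:1 B:0 rd:1 wr:2>

issued = [0, 2]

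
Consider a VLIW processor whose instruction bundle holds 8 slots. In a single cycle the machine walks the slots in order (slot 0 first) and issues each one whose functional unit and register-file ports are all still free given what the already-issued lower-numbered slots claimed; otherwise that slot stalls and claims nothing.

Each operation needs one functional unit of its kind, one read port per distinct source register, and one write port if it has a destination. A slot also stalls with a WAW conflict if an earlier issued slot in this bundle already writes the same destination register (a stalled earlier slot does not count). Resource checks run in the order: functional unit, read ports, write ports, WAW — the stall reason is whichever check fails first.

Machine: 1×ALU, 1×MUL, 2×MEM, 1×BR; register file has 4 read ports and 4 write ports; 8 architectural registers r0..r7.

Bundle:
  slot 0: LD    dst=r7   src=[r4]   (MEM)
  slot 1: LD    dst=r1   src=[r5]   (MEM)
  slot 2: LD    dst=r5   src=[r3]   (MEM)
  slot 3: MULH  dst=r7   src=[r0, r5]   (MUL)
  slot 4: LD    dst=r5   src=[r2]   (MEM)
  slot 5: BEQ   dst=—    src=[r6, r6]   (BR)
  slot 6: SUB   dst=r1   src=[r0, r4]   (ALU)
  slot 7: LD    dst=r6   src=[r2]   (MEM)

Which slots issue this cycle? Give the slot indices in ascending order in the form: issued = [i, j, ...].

(0) want 1×MEM +1rd +1wr — yes → AL1|MU1|ME1|BR1|rd3|wr3
(1) want 1×MEM +1rd +1wr — yes → AL1|MU1|ME0|BR1|rd2|wr2
(2) want 1×MEM +1rd +1wr — FU → AL1|MU1|ME0|BR1|rd2|wr2
(3) want 1×MUL +2rd +1wr — WAW → AL1|MU1|ME0|BR1|rd2|wr2
(4) want 1×MEM +1rd +1wr — FU → AL1|MU1|ME0|BR1|rd2|wr2
(5) want 1×BR +1rd +0wr — yes → AL1|MU1|ME0|BR0|rd1|wr2
(6) want 1×ALU +2rd +1wr — RD_PORT → AL1|MU1|ME0|BR0|rd1|wr2
(7) want 1×MEM +1rd +1wr — FU → AL1|MU1|ME0|BR0|rd1|wr2

issued = [0, 1, 5]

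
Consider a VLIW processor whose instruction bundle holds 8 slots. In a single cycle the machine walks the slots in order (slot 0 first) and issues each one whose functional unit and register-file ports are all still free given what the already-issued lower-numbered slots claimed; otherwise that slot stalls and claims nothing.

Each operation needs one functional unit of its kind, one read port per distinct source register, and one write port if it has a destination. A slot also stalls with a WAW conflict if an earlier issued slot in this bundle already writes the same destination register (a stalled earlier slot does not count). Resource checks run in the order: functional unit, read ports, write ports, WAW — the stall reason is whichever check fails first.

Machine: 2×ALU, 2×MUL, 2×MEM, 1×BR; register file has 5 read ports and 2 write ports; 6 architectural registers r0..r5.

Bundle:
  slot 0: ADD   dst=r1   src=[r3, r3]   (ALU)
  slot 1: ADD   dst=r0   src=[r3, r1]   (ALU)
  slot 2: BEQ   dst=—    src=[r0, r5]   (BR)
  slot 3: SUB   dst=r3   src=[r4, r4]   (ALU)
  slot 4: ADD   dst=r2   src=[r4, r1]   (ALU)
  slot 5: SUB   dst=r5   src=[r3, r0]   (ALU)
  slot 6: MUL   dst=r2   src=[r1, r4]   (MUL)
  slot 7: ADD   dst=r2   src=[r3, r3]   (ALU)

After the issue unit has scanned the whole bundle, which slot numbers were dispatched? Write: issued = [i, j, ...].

issued = [0, 1, 2]

#0 ALU src=r3,r3 dispatched  <A:1 Mu:2 Ld:2 B:1 rd:4 wr:1>
#1 ALU src=r3,r1 dispatched  <A:0 Mu:2 Ld:2 B:1 rd:2 wr:0>
#2 BR src=r0,r5 dispatched  <A:0 Mu:2 Ld:2 B:0 rd:0 wr:0>
#3 ALU src=r4,r4 held:FU  <A:0 Mu:2 Ld:2 B:0 rd:0 wr:0>
#4 ALU src=r4,r1 held:FU  <A:0 Mu:2 Ld:2 B:0 rd:0 wr:0>
#5 ALU src=r3,r0 held:FU  <A:0 Mu:2 Ld:2 B:0 rd:0 wr:0>
#6 MUL src=r1,r4 held:RD_PORT  <A:0 Mu:2 Ld:2 B:0 rd:0 wr:0>
#7 ALU src=r3,r3 held:FU  <A:0 Mu:2 Ld:2 B:0 rd:0 wr:0>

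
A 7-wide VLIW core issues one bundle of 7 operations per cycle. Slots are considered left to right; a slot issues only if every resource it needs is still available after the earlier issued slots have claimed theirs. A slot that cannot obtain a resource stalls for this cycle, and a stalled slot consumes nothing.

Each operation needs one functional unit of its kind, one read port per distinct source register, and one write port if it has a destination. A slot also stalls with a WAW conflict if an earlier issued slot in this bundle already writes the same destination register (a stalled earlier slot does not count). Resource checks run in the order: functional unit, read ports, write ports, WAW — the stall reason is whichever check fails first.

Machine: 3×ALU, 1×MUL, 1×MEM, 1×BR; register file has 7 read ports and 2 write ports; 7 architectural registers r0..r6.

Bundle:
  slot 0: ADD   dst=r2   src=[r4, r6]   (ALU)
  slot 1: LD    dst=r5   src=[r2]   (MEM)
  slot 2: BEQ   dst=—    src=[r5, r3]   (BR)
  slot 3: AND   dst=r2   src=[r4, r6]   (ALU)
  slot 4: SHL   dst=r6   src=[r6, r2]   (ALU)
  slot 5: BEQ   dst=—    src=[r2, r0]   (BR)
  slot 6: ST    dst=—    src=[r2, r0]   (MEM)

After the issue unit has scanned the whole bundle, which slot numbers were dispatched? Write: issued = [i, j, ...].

[0] ALU needs rd=2 wr=1: ok; after: ALU=2 MUL=1 MEM=1 BR=1, R=5, W=1
[1] MEM needs rd=1 wr=1: ok; after: ALU=2 MUL=1 MEM=0 BR=1, R=4, W=0
[2] BR needs rd=2 wr=0: ok; after: ALU=2 MUL=1 MEM=0 BR=0, R=2, W=0
[3] ALU needs rd=2 wr=1: WR_PORT; after: ALU=2 MUL=1 MEM=0 BR=0, R=2, W=0
[4] ALU needs rd=2 wr=1: WR_PORT; after: ALU=2 MUL=1 MEM=0 BR=0, R=2, W=0
[5] BR needs rd=2 wr=0: FU; after: ALU=2 MUL=1 MEM=0 BR=0, R=2, W=0
[6] MEM needs rd=2 wr=0: FU; after: ALU=2 MUL=1 MEM=0 BR=0, R=2, W=0

issued = [0, 1, 2]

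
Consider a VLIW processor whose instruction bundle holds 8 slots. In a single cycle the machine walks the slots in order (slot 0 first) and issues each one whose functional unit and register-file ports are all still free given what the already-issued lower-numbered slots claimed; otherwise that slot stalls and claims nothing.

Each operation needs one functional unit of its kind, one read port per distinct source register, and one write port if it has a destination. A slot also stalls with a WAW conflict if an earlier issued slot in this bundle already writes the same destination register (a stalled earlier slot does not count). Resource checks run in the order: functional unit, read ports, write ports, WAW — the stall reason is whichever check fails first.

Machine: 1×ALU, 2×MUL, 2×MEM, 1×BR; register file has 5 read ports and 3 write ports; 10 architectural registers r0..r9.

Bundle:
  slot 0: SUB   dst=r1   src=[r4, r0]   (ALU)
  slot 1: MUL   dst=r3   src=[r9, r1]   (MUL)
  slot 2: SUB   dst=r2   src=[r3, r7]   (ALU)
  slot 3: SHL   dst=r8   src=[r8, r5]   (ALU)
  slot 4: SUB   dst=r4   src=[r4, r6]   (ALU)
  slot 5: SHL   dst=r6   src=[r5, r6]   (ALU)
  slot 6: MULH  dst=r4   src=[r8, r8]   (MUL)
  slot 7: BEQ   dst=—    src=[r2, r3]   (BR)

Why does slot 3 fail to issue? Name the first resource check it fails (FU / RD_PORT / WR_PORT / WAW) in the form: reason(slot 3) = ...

reason(slot 3) = FU

slot 0 (ALU): ISSUE — free A0,Mu2,Ld2,B1 rp3 wp2
slot 1 (MUL): ISSUE — free A0,Mu1,Ld2,B1 rp1 wp1
slot 2 (ALU): stall FU — free A0,Mu1,Ld2,B1 rp1 wp1
slot 3 (ALU): stall FU — free A0,Mu1,Ld2,B1 rp1 wp1
slot 4 (ALU): stall FU — free A0,Mu1,Ld2,B1 rp1 wp1
slot 5 (ALU): stall FU — free A0,Mu1,Ld2,B1 rp1 wp1
slot 6 (MUL): ISSUE — free A0,Mu0,Ld2,B1 rp0 wp0
slot 7 (BR): stall RD_PORT — free A0,Mu0,Ld2,B1 rp0 wp0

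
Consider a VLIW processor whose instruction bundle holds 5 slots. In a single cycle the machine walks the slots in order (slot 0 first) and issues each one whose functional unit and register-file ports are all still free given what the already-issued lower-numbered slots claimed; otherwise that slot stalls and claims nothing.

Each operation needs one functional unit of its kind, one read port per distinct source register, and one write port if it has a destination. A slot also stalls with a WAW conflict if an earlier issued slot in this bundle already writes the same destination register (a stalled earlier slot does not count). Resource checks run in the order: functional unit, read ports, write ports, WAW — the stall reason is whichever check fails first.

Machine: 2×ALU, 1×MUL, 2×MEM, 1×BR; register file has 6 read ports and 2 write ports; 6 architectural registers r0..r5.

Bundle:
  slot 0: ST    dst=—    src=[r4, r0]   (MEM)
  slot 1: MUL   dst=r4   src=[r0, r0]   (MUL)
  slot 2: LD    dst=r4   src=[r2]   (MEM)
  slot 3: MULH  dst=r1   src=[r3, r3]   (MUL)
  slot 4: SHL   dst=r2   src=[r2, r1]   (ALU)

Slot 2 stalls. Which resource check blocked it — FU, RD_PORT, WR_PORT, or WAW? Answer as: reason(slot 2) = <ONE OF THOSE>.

reason(slot 2) = WAW

  0. MEM ⇒ go  {2A/1Mu/1Ld/1B | 4r 2w}
  1. MUL→r4 ⇒ go  {2A/0Mu/1Ld/1B | 3r 1w}
  2. MEM→r4 ⇒ no(WAW)  {2A/0Mu/1Ld/1B | 3r 1w}
  3. MUL→r1 ⇒ no(FU)  {2A/0Mu/1Ld/1B | 3r 1w}
  4. ALU→r2 ⇒ go  {1A/0Mu/1Ld/1B | 1r 0w}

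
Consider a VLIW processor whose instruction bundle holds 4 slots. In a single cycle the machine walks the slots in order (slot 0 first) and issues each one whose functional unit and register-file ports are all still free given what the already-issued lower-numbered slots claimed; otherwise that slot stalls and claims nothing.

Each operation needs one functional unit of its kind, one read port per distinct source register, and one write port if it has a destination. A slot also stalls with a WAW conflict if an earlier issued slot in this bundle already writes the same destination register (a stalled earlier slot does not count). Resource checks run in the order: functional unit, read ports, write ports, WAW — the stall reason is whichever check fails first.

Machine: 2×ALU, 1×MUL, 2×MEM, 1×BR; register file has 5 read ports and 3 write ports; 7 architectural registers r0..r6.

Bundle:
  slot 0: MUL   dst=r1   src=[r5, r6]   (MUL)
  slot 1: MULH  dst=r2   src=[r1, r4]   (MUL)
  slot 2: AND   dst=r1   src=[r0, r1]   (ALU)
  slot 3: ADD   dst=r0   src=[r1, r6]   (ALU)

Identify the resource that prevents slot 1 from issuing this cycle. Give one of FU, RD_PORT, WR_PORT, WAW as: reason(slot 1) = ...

reason(slot 1) = FU

  0. MUL→r1 ⇒ go  {2A/0Mu/2Ld/1B | 3r 2w}
  1. MUL→r2 ⇒ no(FU)  {2A/0Mu/2Ld/1B | 3r 2w}
  2. ALU→r1 ⇒ no(WAW)  {2A/0Mu/2Ld/1B | 3r 2w}
  3. ALU→r0 ⇒ go  {1A/0Mu/2Ld/1B | 1r 1w}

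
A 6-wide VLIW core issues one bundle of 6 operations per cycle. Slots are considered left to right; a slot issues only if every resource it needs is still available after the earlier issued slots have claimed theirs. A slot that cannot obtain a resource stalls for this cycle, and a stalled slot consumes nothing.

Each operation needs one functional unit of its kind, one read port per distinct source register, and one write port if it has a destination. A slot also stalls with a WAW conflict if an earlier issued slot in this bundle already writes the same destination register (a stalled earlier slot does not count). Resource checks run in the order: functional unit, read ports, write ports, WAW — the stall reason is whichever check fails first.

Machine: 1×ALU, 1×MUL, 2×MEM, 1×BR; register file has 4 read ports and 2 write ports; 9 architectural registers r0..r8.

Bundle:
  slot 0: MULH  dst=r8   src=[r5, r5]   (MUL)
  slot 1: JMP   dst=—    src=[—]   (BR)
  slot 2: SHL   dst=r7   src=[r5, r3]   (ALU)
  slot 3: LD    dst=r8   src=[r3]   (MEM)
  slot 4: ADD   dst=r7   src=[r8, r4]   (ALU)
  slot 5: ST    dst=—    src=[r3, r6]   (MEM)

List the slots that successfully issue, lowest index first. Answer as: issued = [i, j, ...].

[0] MUL needs rd=1 wr=1: ok; after: ALU=1 MUL=0 MEM=2 BR=1, R=3, W=1
[1] BR needs rd=0 wr=0: ok; after: ALU=1 MUL=0 MEM=2 BR=0, R=3, W=1
[2] ALU needs rd=2 wr=1: ok; after: ALU=0 MUL=0 MEM=2 BR=0, R=1, W=0
[3] MEM needs rd=1 wr=1: WR_PORT; after: ALU=0 MUL=0 MEM=2 BR=0, R=1, W=0
[4] ALU needs rd=2 wr=1: FU; after: ALU=0 MUL=0 MEM=2 BR=0, R=1, W=0
[5] MEM needs rd=2 wr=0: RD_PORT; after: ALU=0 MUL=0 MEM=2 BR=0, R=1, W=0

issued = [0, 1, 2]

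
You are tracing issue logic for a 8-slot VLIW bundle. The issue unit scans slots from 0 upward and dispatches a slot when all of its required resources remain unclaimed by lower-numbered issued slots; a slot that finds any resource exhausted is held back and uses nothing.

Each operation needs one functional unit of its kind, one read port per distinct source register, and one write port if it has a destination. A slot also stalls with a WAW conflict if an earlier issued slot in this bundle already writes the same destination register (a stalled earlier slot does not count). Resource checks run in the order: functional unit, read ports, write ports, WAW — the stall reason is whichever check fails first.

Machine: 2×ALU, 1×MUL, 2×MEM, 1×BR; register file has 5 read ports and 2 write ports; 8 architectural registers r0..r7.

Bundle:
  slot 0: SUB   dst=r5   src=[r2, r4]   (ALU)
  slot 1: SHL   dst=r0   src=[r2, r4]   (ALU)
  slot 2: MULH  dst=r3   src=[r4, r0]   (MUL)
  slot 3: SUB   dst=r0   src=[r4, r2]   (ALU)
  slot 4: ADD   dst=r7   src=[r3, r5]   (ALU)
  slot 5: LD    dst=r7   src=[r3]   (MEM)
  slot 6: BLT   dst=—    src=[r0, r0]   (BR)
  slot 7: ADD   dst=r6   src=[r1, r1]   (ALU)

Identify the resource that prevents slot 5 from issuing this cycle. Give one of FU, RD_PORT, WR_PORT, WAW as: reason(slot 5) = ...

slot 0 (ALU): ISSUE — free A1,Mu1,Ld2,B1 rp3 wp1
slot 1 (ALU): ISSUE — free A0,Mu1,Ld2,B1 rp1 wp0
slot 2 (MUL): stall RD_PORT — free A0,Mu1,Ld2,B1 rp1 wp0
slot 3 (ALU): stall FU — free A0,Mu1,Ld2,B1 rp1 wp0
slot 4 (ALU): stall FU — free A0,Mu1,Ld2,B1 rp1 wp0
slot 5 (MEM): stall WR_PORT — free A0,Mu1,Ld2,B1 rp1 wp0
slot 6 (BR): ISSUE — free A0,Mu1,Ld2,B0 rp0 wp0
slot 7 (ALU): stall FU — free A0,Mu1,Ld2,B0 rp0 wp0

reason(slot 5) = WR_PORT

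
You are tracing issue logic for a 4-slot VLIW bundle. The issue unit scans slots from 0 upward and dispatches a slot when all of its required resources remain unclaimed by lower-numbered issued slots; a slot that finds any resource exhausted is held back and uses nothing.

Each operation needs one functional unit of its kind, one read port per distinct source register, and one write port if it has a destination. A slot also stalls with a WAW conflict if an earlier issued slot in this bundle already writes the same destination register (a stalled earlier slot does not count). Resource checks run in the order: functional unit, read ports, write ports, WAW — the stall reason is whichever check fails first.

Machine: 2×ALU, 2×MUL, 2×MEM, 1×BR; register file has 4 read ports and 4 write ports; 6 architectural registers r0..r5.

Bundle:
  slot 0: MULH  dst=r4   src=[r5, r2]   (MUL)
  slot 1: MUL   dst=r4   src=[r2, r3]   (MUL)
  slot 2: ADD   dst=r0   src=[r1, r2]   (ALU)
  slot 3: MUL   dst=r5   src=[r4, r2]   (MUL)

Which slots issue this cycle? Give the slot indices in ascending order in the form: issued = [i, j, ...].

issued = [0, 2]

slot 0 (MUL): ISSUE — free A2,Mu1,Ld2,B1 rp2 wp3
slot 1 (MUL): stall WAW — free A2,Mu1,Ld2,B1 rp2 wp3
slot 2 (ALU): ISSUE — free A1,Mu1,Ld2,B1 rp0 wp2
slot 3 (MUL): stall RD_PORT — free A1,Mu1,Ld2,B1 rp0 wp2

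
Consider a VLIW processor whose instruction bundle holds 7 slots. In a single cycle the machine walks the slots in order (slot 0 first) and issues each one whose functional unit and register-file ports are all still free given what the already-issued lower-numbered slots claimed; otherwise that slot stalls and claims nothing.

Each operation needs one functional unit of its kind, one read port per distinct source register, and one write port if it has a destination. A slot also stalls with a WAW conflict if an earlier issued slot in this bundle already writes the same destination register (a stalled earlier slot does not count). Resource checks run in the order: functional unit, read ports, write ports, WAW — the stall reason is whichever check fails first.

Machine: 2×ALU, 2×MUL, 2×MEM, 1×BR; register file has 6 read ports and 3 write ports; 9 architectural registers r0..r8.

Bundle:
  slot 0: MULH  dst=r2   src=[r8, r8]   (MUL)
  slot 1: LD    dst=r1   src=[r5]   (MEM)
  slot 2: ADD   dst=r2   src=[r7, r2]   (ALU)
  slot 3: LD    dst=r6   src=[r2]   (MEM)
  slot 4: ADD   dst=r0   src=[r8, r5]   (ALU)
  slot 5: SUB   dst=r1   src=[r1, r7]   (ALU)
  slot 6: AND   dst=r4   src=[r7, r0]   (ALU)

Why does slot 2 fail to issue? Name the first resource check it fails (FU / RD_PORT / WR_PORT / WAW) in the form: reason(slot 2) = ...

reason(slot 2) = WAW

(0) want 1×MUL +1rd +1wr — yes → AL2|MU1|ME2|BR1|rd5|wr2
(1) want 1×MEM +1rd +1wr — yes → AL2|MU1|ME1|BR1|rd4|wr1
(2) want 1×ALU +2rd +1wr — WAW → AL2|MU1|ME1|BR1|rd4|wr1
(3) want 1×MEM +1rd +1wr — yes → AL2|MU1|ME0|BR1|rd3|wr0
(4) want 1×ALU +2rd +1wr — WR_PORT → AL2|MU1|ME0|BR1|rd3|wr0
(5) want 1×ALU +2rd +1wr — WR_PORT → AL2|MU1|ME0|BR1|rd3|wr0
(6) want 1×ALU +2rd +1wr — WR_PORT → AL2|MU1|ME0|BR1|rd3|wr0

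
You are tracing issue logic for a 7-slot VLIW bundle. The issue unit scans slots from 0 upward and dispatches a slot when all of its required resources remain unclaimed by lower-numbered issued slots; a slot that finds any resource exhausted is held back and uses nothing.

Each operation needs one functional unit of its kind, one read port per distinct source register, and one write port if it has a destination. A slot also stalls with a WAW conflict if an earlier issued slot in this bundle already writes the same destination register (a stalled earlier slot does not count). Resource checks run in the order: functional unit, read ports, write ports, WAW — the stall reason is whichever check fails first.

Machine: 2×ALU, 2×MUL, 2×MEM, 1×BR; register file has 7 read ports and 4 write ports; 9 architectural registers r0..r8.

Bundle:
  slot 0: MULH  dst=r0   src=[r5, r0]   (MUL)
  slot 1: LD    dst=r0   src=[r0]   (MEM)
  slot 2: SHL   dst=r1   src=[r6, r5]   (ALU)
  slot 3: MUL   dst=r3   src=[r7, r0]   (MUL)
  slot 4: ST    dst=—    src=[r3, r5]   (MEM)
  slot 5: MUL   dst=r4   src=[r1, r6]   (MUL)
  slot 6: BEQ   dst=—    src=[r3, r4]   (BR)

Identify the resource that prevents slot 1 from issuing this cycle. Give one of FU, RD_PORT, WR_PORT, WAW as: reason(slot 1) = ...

reason(slot 1) = WAW

#0 MUL src=r5,r0 dispatched  <A:2 Mu:1 Ld:2 B:1 rd:5 wr:3>
#1 MEM src=r0 held:WAW  <A:2 Mu:1 Ld:2 B:1 rd:5 wr:3>
#2 ALU src=r6,r5 dispatched  <A:1 Mu:1 Ld:2 B:1 rd:3 wr:2>
#3 MUL src=r7,r0 dispatched  <A:1 Mu:0 Ld:2 B:1 rd:1 wr:1>
#4 MEM src=r3,r5 held:RD_PORT  <A:1 Mu:0 Ld:2 B:1 rd:1 wr:1>
#5 MUL src=r1,r6 held:FU  <A:1 Mu:0 Ld:2 B:1 rd:1 wr:1>
#6 BR src=r3,r4 held:RD_PORT  <A:1 Mu:0 Ld:2 B:1 rd:1 wr:1>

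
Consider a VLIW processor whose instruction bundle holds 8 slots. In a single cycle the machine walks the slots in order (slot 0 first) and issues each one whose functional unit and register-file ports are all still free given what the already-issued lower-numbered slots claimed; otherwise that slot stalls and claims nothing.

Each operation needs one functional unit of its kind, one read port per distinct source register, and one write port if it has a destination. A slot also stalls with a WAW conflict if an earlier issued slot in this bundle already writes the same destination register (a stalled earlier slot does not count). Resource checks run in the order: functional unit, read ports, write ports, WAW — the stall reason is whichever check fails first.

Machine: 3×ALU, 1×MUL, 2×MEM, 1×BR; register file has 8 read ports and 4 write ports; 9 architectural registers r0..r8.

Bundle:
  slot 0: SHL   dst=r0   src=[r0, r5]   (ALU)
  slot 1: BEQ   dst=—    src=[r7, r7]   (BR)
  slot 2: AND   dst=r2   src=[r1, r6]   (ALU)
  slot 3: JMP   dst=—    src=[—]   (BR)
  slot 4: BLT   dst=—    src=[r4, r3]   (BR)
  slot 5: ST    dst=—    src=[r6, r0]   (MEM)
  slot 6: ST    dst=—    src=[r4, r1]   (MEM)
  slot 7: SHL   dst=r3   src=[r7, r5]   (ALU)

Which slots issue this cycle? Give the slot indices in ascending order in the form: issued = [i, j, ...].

#0 ALU src=r0,r5 dispatched  <A:2 Mu:1 Ld:2 B:1 rd:6 wr:3>
#1 BR src=r7,r7 dispatched  <A:2 Mu:1 Ld:2 B:0 rd:5 wr:3>
#2 ALU src=r1,r6 dispatched  <A:1 Mu:1 Ld:2 B:0 rd:3 wr:2>
#3 BR src=- held:FU  <A:1 Mu:1 Ld:2 B:0 rd:3 wr:2>
#4 BR src=r4,r3 held:FU  <A:1 Mu:1 Ld:2 B:0 rd:3 wr:2>
#5 MEM src=r6,r0 dispatched  <A:1 Mu:1 Ld:1 B:0 rd:1 wr:2>
#6 MEM src=r4,r1 held:RD_PORT  <A:1 Mu:1 Ld:1 B:0 rd:1 wr:2>
#7 ALU src=r7,r5 held:RD_PORT  <A:1 Mu:1 Ld:1 B:0 rd:1 wr:2>

issued = [0, 1, 2, 5]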